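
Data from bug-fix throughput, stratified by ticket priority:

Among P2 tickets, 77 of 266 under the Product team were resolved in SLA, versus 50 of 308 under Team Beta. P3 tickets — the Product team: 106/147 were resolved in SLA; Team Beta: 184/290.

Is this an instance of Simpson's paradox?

P2: the Product team 77/266 = 28.9%, Team Beta 50/308 = 16.2% → the Product team
P3: the Product team 106/147 = 72.1%, Team Beta 184/290 = 63.4% → the Product team
Overall: the Product team 183/413 = 44.3%, Team Beta 234/598 = 39.1% → the Product team
The Product team wins overall and in every ticket group — no reversal.

No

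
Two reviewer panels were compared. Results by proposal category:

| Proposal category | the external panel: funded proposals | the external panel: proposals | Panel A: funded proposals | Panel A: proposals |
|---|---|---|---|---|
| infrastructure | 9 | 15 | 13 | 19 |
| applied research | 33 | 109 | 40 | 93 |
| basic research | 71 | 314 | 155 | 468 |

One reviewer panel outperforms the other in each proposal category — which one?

Panel A

Infrastructure: the external panel 9/15 = 60.0%, Panel A 13/19 = 68.4% → Panel A
Applied research: the external panel 33/109 = 30.3%, Panel A 40/93 = 43.0% → Panel A
Basic research: the external panel 71/314 = 22.6%, Panel A 155/468 = 33.1% → Panel A
Panel A has the higher rate in all 3 groups.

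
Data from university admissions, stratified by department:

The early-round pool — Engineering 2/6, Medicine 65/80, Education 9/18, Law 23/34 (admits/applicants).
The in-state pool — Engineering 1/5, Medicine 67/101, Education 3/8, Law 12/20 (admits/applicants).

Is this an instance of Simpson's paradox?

No

Engineering: the early-round pool 2/6 = 33.3%, the in-state pool 1/5 = 20.0% → the early-round pool
Medicine: the early-round pool 65/80 = 81.2%, the in-state pool 67/101 = 66.3% → the early-round pool
Education: the early-round pool 9/18 = 50.0%, the in-state pool 3/8 = 37.5% → the early-round pool
Law: the early-round pool 23/34 = 67.6%, the in-state pool 12/20 = 60.0% → the early-round pool
Overall: the early-round pool 99/138 = 71.7%, the in-state pool 83/134 = 61.9% → the early-round pool
The early-round pool wins overall and in every department group — no reversal.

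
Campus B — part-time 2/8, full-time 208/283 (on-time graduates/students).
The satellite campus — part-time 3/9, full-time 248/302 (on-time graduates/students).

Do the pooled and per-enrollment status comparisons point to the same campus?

Part-time: Campus B 2/8 = 25.0%, the satellite campus 3/9 = 33.3% → the satellite campus
Full-time: Campus B 208/283 = 73.5%, the satellite campus 248/302 = 82.1% → the satellite campus
Overall: Campus B 210/291 = 72.2%, the satellite campus 251/311 = 80.7% → the satellite campus
The satellite campus wins overall and in every enrollment group — no reversal.

Yes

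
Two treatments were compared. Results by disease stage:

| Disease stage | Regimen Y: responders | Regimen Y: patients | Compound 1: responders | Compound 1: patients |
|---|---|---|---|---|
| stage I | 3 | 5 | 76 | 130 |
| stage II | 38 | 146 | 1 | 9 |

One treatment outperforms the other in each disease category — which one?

Stage I: Regimen Y 3/5 = 60.0%, Compound 1 76/130 = 58.5% → Regimen Y
Stage II: Regimen Y 38/146 = 26.0%, Compound 1 1/9 = 11.1% → Regimen Y
Regimen Y has the higher rate in both groups.

Regimen Y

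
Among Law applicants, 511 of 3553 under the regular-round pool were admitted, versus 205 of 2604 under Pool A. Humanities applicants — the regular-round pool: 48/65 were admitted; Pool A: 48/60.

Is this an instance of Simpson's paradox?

Law: the regular-round pool 511/3553 = 14.4%, Pool A 205/2604 = 7.9% → the regular-round pool
Humanities: the regular-round pool 48/65 = 73.8%, Pool A 48/60 = 80.0% → Pool A
Overall: the regular-round pool 559/3618 = 15.5%, Pool A 253/2664 = 9.5% → the regular-round pool
Neither sweeps: the regular-round pool wins 1 of 2 groups, Pool A wins 1. The regular-round pool wins overall but not every group — no Simpson reversal.

No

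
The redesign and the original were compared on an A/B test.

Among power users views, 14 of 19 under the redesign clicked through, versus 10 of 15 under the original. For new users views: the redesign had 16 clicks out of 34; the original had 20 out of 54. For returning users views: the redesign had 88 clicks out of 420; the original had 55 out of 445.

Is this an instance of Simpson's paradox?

No

Power users: the redesign 14/19 = 73.7%, the original 10/15 = 66.7% → the redesign
New users: the redesign 16/34 = 47.1%, the original 20/54 = 37.0% → the redesign
Returning users: the redesign 88/420 = 21.0%, the original 55/445 = 12.4% → the redesign
Overall: the redesign 118/473 = 24.9%, the original 85/514 = 16.5% → the redesign
The redesign wins overall and in every user group — no reversal.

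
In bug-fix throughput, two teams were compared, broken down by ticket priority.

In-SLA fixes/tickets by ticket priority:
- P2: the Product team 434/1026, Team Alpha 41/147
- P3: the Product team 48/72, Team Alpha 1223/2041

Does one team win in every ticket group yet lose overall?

Yes

P2: the Product team 434/1026 = 42.3%, Team Alpha 41/147 = 27.9% → the Product team
P3: the Product team 48/72 = 66.7%, Team Alpha 1223/2041 = 59.9% → the Product team
Overall: the Product team 482/1098 = 43.9%, Team Alpha 1264/2188 = 57.8% → Team Alpha
The Product team wins each ticket group but Team Alpha wins overall — the comparison reverses. The Product team's tickets skew toward P2, which has a lower base rate.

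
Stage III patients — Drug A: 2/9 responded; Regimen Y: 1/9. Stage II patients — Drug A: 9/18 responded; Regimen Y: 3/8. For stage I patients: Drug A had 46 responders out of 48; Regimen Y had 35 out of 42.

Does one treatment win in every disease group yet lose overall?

Stage III: Drug A 2/9 = 22.2%, Regimen Y 1/9 = 11.1% → Drug A
Stage II: Drug A 9/18 = 50.0%, Regimen Y 3/8 = 37.5% → Drug A
Stage I: Drug A 46/48 = 95.8%, Regimen Y 35/42 = 83.3% → Drug A
Overall: Drug A 57/75 = 76.0%, Regimen Y 39/59 = 66.1% → Drug A
Drug A wins overall and in every disease group — no reversal.

No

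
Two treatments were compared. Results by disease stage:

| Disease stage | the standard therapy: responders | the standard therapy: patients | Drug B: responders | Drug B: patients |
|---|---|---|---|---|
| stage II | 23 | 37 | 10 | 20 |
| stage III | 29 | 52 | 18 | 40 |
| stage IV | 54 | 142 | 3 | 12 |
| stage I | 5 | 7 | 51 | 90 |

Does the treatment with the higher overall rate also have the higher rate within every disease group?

Stage II: the standard therapy 23/37 = 62.2%, Drug B 10/20 = 50.0% → the standard therapy
Stage III: the standard therapy 29/52 = 55.8%, Drug B 18/40 = 45.0% → the standard therapy
Stage IV: the standard therapy 54/142 = 38.0%, Drug B 3/12 = 25.0% → the standard therapy
Stage I: the standard therapy 5/7 = 71.4%, Drug B 51/90 = 56.7% → the standard therapy
Overall: the standard therapy 111/238 = 46.6%, Drug B 82/162 = 50.6% → Drug B
The standard therapy wins each disease group but Drug B wins overall — the comparison reverses. The standard therapy's patients skew toward stage IV, which has a lower base rate.

No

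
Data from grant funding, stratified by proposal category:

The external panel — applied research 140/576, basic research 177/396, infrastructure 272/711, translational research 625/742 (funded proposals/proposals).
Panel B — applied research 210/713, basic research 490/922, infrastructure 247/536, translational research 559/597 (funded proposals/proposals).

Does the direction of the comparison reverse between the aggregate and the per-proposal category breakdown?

No

Applied research: the external panel 140/576 = 24.3%, Panel B 210/713 = 29.5% → Panel B
Basic research: the external panel 177/396 = 44.7%, Panel B 490/922 = 53.1% → Panel B
Infrastructure: the external panel 272/711 = 38.3%, Panel B 247/536 = 46.1% → Panel B
Translational research: the external panel 625/742 = 84.2%, Panel B 559/597 = 93.6% → Panel B
Overall: the external panel 1214/2425 = 50.1%, Panel B 1506/2768 = 54.4% → Panel B
Panel B wins overall and in every proposal group — no reversal.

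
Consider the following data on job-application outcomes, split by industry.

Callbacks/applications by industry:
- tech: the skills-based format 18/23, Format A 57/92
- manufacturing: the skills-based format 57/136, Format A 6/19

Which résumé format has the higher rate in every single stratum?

Tech: the skills-based format 18/23 = 78.3%, Format A 57/92 = 62.0% → the skills-based format
Manufacturing: the skills-based format 57/136 = 41.9%, Format A 6/19 = 31.6% → the skills-based format
The skills-based format has the higher rate in both groups.

the skills-based format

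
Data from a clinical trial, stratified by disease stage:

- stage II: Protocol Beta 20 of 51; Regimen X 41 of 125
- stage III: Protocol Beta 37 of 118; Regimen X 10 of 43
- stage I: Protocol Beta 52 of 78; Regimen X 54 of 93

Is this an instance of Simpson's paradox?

No

Stage II: Protocol Beta 20/51 = 39.2%, Regimen X 41/125 = 32.8% → Protocol Beta
Stage III: Protocol Beta 37/118 = 31.4%, Regimen X 10/43 = 23.3% → Protocol Beta
Stage I: Protocol Beta 52/78 = 66.7%, Regimen X 54/93 = 58.1% → Protocol Beta
Overall: Protocol Beta 109/247 = 44.1%, Regimen X 105/261 = 40.2% → Protocol Beta
Protocol Beta wins overall and in every disease group — no reversal.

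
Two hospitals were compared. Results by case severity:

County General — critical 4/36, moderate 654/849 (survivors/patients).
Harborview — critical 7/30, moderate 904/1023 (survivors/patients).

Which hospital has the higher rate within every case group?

Critical: County General 4/36 = 11.1%, Harborview 7/30 = 23.3% → Harborview
Moderate: County General 654/849 = 77.0%, Harborview 904/1023 = 88.4% → Harborview
Harborview has the higher rate in both groups.

Harborview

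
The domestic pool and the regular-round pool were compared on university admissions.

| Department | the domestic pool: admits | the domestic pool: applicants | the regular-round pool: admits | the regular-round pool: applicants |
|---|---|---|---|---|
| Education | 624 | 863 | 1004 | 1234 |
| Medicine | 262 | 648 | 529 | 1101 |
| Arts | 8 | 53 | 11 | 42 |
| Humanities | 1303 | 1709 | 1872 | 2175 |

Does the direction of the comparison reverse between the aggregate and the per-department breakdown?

Education: the domestic pool 624/863 = 72.3%, the regular-round pool 1004/1234 = 81.4% → the regular-round pool
Medicine: the domestic pool 262/648 = 40.4%, the regular-round pool 529/1101 = 48.0% → the regular-round pool
Arts: the domestic pool 8/53 = 15.1%, the regular-round pool 11/42 = 26.2% → the regular-round pool
Humanities: the domestic pool 1303/1709 = 76.2%, the regular-round pool 1872/2175 = 86.1% → the regular-round pool
Overall: the domestic pool 2197/3273 = 67.1%, the regular-round pool 3416/4552 = 75.0% → the regular-round pool
The regular-round pool wins overall and in every department group — no reversal.

No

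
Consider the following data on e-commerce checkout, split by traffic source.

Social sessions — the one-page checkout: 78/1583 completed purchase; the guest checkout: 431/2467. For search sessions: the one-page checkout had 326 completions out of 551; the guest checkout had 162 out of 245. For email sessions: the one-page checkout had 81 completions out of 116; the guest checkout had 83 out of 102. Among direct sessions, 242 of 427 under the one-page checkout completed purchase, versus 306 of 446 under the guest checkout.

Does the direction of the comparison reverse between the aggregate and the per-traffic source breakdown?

No

Social: the one-page checkout 78/1583 = 4.9%, the guest checkout 431/2467 = 17.5% → the guest checkout
Search: the one-page checkout 326/551 = 59.2%, the guest checkout 162/245 = 66.1% → the guest checkout
Email: the one-page checkout 81/116 = 69.8%, the guest checkout 83/102 = 81.4% → the guest checkout
Direct: the one-page checkout 242/427 = 56.7%, the guest checkout 306/446 = 68.6% → the guest checkout
Overall: the one-page checkout 727/2677 = 27.2%, the guest checkout 982/3260 = 30.1% → the guest checkout
The guest checkout wins overall and in every traffic group — no reversal.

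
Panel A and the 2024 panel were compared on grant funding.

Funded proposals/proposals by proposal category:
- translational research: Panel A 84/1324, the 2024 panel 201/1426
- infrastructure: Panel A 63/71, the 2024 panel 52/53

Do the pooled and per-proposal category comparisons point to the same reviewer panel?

Translational research: Panel A 84/1324 = 6.3%, the 2024 panel 201/1426 = 14.1% → the 2024 panel
Infrastructure: Panel A 63/71 = 88.7%, the 2024 panel 52/53 = 98.1% → the 2024 panel
Overall: Panel A 147/1395 = 10.5%, the 2024 panel 253/1479 = 17.1% → the 2024 panel
The 2024 panel wins overall and in every proposal group — no reversal.

Yes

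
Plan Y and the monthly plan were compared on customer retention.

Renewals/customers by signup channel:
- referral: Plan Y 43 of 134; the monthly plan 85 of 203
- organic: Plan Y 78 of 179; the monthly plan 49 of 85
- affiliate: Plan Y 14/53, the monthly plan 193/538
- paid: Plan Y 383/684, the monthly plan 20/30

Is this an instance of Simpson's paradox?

Yes

Referral: Plan Y 43/134 = 32.1%, the monthly plan 85/203 = 41.9% → the monthly plan
Organic: Plan Y 78/179 = 43.6%, the monthly plan 49/85 = 57.6% → the monthly plan
Affiliate: Plan Y 14/53 = 26.4%, the monthly plan 193/538 = 35.9% → the monthly plan
Paid: Plan Y 383/684 = 56.0%, the monthly plan 20/30 = 66.7% → the monthly plan
Overall: Plan Y 518/1050 = 49.3%, the monthly plan 347/856 = 40.5% → Plan Y
The monthly plan wins each signup group but Plan Y wins overall — the comparison reverses. The monthly plan's customers skew toward affiliate, which has a lower base rate.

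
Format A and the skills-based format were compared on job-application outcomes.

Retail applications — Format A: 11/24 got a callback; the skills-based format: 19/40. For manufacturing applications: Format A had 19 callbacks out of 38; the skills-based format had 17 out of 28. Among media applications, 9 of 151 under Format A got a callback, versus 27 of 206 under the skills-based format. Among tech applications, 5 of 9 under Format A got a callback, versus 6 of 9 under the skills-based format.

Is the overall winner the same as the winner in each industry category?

Yes

Retail: Format A 11/24 = 45.8%, the skills-based format 19/40 = 47.5% → the skills-based format
Manufacturing: Format A 19/38 = 50.0%, the skills-based format 17/28 = 60.7% → the skills-based format
Media: Format A 9/151 = 6.0%, the skills-based format 27/206 = 13.1% → the skills-based format
Tech: Format A 5/9 = 55.6%, the skills-based format 6/9 = 66.7% → the skills-based format
Overall: Format A 44/222 = 19.8%, the skills-based format 69/283 = 24.4% → the skills-based format
The skills-based format wins overall and in every industry group — no reversal.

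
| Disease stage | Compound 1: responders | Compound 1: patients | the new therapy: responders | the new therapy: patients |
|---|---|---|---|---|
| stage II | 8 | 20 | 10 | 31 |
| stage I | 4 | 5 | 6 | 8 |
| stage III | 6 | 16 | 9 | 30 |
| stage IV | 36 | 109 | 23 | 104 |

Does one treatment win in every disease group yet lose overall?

No

Stage II: Compound 1 8/20 = 40.0%, the new therapy 10/31 = 32.3% → Compound 1
Stage I: Compound 1 4/5 = 80.0%, the new therapy 6/8 = 75.0% → Compound 1
Stage III: Compound 1 6/16 = 37.5%, the new therapy 9/30 = 30.0% → Compound 1
Stage IV: Compound 1 36/109 = 33.0%, the new therapy 23/104 = 22.1% → Compound 1
Overall: Compound 1 54/150 = 36.0%, the new therapy 48/173 = 27.7% → Compound 1
Compound 1 wins overall and in every disease group — no reversal.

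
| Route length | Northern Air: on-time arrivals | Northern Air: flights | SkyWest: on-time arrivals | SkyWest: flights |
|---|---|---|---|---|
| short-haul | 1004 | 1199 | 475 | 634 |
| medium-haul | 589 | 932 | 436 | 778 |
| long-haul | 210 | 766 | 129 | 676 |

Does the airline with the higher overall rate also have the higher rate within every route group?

Yes

Short-haul: Northern Air 1004/1199 = 83.7%, SkyWest 475/634 = 74.9% → Northern Air
Medium-haul: Northern Air 589/932 = 63.2%, SkyWest 436/778 = 56.0% → Northern Air
Long-haul: Northern Air 210/766 = 27.4%, SkyWest 129/676 = 19.1% → Northern Air
Overall: Northern Air 1803/2897 = 62.2%, SkyWest 1040/2088 = 49.8% → Northern Air
Northern Air wins overall and in every route group — no reversal.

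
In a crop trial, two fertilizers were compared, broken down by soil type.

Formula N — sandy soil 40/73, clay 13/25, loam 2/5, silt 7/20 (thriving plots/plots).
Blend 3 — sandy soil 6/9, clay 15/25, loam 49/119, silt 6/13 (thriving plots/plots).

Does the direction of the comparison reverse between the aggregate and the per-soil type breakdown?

Yes

Sandy soil: Formula N 40/73 = 54.8%, Blend 3 6/9 = 66.7% → Blend 3
Clay: Formula N 13/25 = 52.0%, Blend 3 15/25 = 60.0% → Blend 3
Loam: Formula N 2/5 = 40.0%, Blend 3 49/119 = 41.2% → Blend 3
Silt: Formula N 7/20 = 35.0%, Blend 3 6/13 = 46.2% → Blend 3
Overall: Formula N 62/123 = 50.4%, Blend 3 76/166 = 45.8% → Formula N
Blend 3 wins each soil group but Formula N wins overall — the comparison reverses. Blend 3's plots skew toward loam, which has a lower base rate.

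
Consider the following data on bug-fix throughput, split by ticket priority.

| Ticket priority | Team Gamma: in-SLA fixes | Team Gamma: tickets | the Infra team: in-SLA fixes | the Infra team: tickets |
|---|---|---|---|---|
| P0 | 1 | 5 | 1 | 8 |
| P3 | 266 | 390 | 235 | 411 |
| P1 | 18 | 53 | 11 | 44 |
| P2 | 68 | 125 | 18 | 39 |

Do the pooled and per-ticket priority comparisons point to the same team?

Yes

P0: Team Gamma 1/5 = 20.0%, the Infra team 1/8 = 12.5% → Team Gamma
P3: Team Gamma 266/390 = 68.2%, the Infra team 235/411 = 57.2% → Team Gamma
P1: Team Gamma 18/53 = 34.0%, the Infra team 11/44 = 25.0% → Team Gamma
P2: Team Gamma 68/125 = 54.4%, the Infra team 18/39 = 46.2% → Team Gamma
Overall: Team Gamma 353/573 = 61.6%, the Infra team 265/502 = 52.8% → Team Gamma
Team Gamma wins overall and in every ticket group — no reversal.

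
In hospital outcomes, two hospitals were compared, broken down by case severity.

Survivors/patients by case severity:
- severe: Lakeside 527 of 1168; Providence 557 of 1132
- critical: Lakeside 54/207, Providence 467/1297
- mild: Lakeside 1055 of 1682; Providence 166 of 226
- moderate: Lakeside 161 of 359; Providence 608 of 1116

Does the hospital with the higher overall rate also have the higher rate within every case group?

No

Severe: Lakeside 527/1168 = 45.1%, Providence 557/1132 = 49.2% → Providence
Critical: Lakeside 54/207 = 26.1%, Providence 467/1297 = 36.0% → Providence
Mild: Lakeside 1055/1682 = 62.7%, Providence 166/226 = 73.5% → Providence
Moderate: Lakeside 161/359 = 44.8%, Providence 608/1116 = 54.5% → Providence
Overall: Lakeside 1797/3416 = 52.6%, Providence 1798/3771 = 47.7% → Lakeside
Providence wins each case group but Lakeside wins overall — the comparison reverses. Providence's patients skew toward critical, which has a lower base rate.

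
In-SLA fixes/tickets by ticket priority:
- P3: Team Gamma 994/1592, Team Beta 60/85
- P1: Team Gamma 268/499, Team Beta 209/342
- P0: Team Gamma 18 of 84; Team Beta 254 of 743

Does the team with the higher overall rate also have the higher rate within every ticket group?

P3: Team Gamma 994/1592 = 62.4%, Team Beta 60/85 = 70.6% → Team Beta
P1: Team Gamma 268/499 = 53.7%, Team Beta 209/342 = 61.1% → Team Beta
P0: Team Gamma 18/84 = 21.4%, Team Beta 254/743 = 34.2% → Team Beta
Overall: Team Gamma 1280/2175 = 58.9%, Team Beta 523/1170 = 44.7% → Team Gamma
Team Beta wins each ticket group but Team Gamma wins overall — the comparison reverses. Team Beta's tickets skew toward P0, which has a lower base rate.

No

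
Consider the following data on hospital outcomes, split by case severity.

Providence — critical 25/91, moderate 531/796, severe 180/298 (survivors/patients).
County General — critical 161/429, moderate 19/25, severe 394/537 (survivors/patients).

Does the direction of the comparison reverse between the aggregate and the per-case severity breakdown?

Yes

Critical: Providence 25/91 = 27.5%, County General 161/429 = 37.5% → County General
Moderate: Providence 531/796 = 66.7%, County General 19/25 = 76.0% → County General
Severe: Providence 180/298 = 60.4%, County General 394/537 = 73.4% → County General
Overall: Providence 736/1185 = 62.1%, County General 574/991 = 57.9% → Providence
County General wins each case group but Providence wins overall — the comparison reverses. County General's patients skew toward critical, which has a lower base rate.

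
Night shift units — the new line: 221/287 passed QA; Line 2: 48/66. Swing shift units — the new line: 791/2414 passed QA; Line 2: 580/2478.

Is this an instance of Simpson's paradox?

No

Night shift: the new line 221/287 = 77.0%, Line 2 48/66 = 72.7% → the new line
Swing shift: the new line 791/2414 = 32.8%, Line 2 580/2478 = 23.4% → the new line
Overall: the new line 1012/2701 = 37.5%, Line 2 628/2544 = 24.7% → the new line
The new line wins overall and in every shift group — no reversal.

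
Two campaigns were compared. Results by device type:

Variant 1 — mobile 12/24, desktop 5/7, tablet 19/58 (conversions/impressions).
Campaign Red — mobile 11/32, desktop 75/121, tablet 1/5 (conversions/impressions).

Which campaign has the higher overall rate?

Mobile: Variant 1 12/24 = 50.0%, Campaign Red 11/32 = 34.4% → Variant 1
Desktop: Variant 1 5/7 = 71.4%, Campaign Red 75/121 = 62.0% → Variant 1
Tablet: Variant 1 19/58 = 32.8%, Campaign Red 1/5 = 20.0% → Variant 1
Overall: Variant 1 36/89 = 40.4%, Campaign Red 87/158 = 55.1% → Campaign Red
(Variant 1 wins every device group but Campaign Red wins overall — Variant 1's impressions skew toward the low-rate tablet group.)

Campaign Red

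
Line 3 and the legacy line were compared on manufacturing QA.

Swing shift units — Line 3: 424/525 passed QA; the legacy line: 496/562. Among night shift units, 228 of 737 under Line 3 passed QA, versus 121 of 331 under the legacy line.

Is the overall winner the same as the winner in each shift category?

Yes

Swing shift: Line 3 424/525 = 80.8%, the legacy line 496/562 = 88.3% → the legacy line
Night shift: Line 3 228/737 = 30.9%, the legacy line 121/331 = 36.6% → the legacy line
Overall: Line 3 652/1262 = 51.7%, the legacy line 617/893 = 69.1% → the legacy line
The legacy line wins overall and in every shift group — no reversal.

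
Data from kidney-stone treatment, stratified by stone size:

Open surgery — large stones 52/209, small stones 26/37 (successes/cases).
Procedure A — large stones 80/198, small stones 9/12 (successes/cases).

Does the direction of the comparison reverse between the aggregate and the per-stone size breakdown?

Large stones: open surgery 52/209 = 24.9%, Procedure A 80/198 = 40.4% → Procedure A
Small stones: open surgery 26/37 = 70.3%, Procedure A 9/12 = 75.0% → Procedure A
Overall: open surgery 78/246 = 31.7%, Procedure A 89/210 = 42.4% → Procedure A
Procedure A wins overall and in every stone group — no reversal.

No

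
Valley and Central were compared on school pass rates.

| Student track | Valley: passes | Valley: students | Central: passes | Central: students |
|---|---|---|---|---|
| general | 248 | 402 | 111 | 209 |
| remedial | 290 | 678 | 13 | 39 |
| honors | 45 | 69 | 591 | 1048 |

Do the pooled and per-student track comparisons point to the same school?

General: Valley 248/402 = 61.7%, Central 111/209 = 53.1% → Valley
Remedial: Valley 290/678 = 42.8%, Central 13/39 = 33.3% → Valley
Honors: Valley 45/69 = 65.2%, Central 591/1048 = 56.4% → Valley
Overall: Valley 583/1149 = 50.7%, Central 715/1296 = 55.2% → Central
Valley wins each student group but Central wins overall — the comparison reverses. Valley's students skew toward remedial, which has a lower base rate.

No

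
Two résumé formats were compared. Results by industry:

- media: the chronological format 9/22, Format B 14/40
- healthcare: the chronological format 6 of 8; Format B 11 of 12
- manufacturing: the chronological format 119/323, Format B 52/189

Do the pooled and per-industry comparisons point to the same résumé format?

No

Media: the chronological format 9/22 = 40.9%, Format B 14/40 = 35.0% → the chronological format
Healthcare: the chronological format 6/8 = 75.0%, Format B 11/12 = 91.7% → Format B
Manufacturing: the chronological format 119/323 = 36.8%, Format B 52/189 = 27.5% → the chronological format
Overall: the chronological format 134/353 = 38.0%, Format B 77/241 = 32.0% → the chronological format
Neither sweeps: the chronological format wins 2 of 3 groups, Format B wins 1. The chronological format wins overall but not every group — no Simpson reversal.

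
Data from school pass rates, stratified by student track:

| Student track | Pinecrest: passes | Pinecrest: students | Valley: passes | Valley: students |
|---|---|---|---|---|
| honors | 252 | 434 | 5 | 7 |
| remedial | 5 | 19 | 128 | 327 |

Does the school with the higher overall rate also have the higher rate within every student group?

Honors: Pinecrest 252/434 = 58.1%, Valley 5/7 = 71.4% → Valley
Remedial: Pinecrest 5/19 = 26.3%, Valley 128/327 = 39.1% → Valley
Overall: Pinecrest 257/453 = 56.7%, Valley 133/334 = 39.8% → Pinecrest
Valley wins each student group but Pinecrest wins overall — the comparison reverses. Valley's students skew toward remedial, which has a lower base rate.

No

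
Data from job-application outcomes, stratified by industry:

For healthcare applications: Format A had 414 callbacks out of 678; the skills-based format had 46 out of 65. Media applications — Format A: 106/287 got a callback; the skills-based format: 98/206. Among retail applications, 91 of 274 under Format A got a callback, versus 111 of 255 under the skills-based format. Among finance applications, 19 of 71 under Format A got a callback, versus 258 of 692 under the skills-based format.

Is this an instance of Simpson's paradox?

Yes

Healthcare: Format A 414/678 = 61.1%, the skills-based format 46/65 = 70.8% → the skills-based format
Media: Format A 106/287 = 36.9%, the skills-based format 98/206 = 47.6% → the skills-based format
Retail: Format A 91/274 = 33.2%, the skills-based format 111/255 = 43.5% → the skills-based format
Finance: Format A 19/71 = 26.8%, the skills-based format 258/692 = 37.3% → the skills-based format
Overall: Format A 630/1310 = 48.1%, the skills-based format 513/1218 = 42.1% → Format A
The skills-based format wins each industry group but Format A wins overall — the comparison reverses. The skills-based format's applications skew toward finance, which has a lower base rate.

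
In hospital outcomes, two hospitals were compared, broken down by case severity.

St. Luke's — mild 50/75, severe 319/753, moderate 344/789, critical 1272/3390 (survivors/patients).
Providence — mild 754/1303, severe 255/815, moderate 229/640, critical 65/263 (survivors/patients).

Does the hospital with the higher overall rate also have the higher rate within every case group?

Mild: St. Luke's 50/75 = 66.7%, Providence 754/1303 = 57.9% → St. Luke's
Severe: St. Luke's 319/753 = 42.4%, Providence 255/815 = 31.3% → St. Luke's
Moderate: St. Luke's 344/789 = 43.6%, Providence 229/640 = 35.8% → St. Luke's
Critical: St. Luke's 1272/3390 = 37.5%, Providence 65/263 = 24.7% → St. Luke's
Overall: St. Luke's 1985/5007 = 39.6%, Providence 1303/3021 = 43.1% → Providence
St. Luke's wins each case group but Providence wins overall — the comparison reverses. St. Luke's's patients skew toward critical, which has a lower base rate.

No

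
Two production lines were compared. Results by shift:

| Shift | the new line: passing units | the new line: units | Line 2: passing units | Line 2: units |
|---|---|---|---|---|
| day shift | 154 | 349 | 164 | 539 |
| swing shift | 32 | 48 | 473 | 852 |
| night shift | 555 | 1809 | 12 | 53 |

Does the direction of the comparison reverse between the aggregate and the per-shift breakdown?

Yes

Day shift: the new line 154/349 = 44.1%, Line 2 164/539 = 30.4% → the new line
Swing shift: the new line 32/48 = 66.7%, Line 2 473/852 = 55.5% → the new line
Night shift: the new line 555/1809 = 30.7%, Line 2 12/53 = 22.6% → the new line
Overall: the new line 741/2206 = 33.6%, Line 2 649/1444 = 44.9% → Line 2
The new line wins each shift group but Line 2 wins overall — the comparison reverses. The new line's units skew toward night shift, which has a lower base rate.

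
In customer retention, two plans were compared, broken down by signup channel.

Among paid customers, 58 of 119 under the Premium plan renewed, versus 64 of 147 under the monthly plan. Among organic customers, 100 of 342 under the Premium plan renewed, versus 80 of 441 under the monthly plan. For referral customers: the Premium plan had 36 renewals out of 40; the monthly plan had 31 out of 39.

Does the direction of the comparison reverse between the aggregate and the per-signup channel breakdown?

Paid: the Premium plan 58/119 = 48.7%, the monthly plan 64/147 = 43.5% → the Premium plan
Organic: the Premium plan 100/342 = 29.2%, the monthly plan 80/441 = 18.1% → the Premium plan
Referral: the Premium plan 36/40 = 90.0%, the monthly plan 31/39 = 79.5% → the Premium plan
Overall: the Premium plan 194/501 = 38.7%, the monthly plan 175/627 = 27.9% → the Premium plan
The Premium plan wins overall and in every signup group — no reversal.

No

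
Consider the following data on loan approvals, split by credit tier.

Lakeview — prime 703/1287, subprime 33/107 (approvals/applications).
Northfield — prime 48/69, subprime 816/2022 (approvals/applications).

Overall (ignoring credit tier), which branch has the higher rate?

Prime: Lakeview 703/1287 = 54.6%, Northfield 48/69 = 69.6% → Northfield
Subprime: Lakeview 33/107 = 30.8%, Northfield 816/2022 = 40.4% → Northfield
Overall: Lakeview 736/1394 = 52.8%, Northfield 864/2091 = 41.3% → Lakeview
(Northfield wins every credit group but Lakeview wins overall — Northfield's applications skew toward the low-rate subprime group.)

Lakeview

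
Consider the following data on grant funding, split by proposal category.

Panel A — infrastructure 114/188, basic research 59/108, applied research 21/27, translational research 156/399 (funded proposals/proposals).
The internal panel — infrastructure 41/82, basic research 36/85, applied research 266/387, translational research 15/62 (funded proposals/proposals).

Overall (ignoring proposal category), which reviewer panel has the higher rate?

the internal panel

Infrastructure: Panel A 114/188 = 60.6%, the internal panel 41/82 = 50.0% → Panel A
Basic research: Panel A 59/108 = 54.6%, the internal panel 36/85 = 42.4% → Panel A
Applied research: Panel A 21/27 = 77.8%, the internal panel 266/387 = 68.7% → Panel A
Translational research: Panel A 156/399 = 39.1%, the internal panel 15/62 = 24.2% → Panel A
Overall: Panel A 350/722 = 48.5%, the internal panel 358/616 = 58.1% → the internal panel
(Panel A wins every proposal group but the internal panel wins overall — Panel A's proposals skew toward the low-rate translational research group.)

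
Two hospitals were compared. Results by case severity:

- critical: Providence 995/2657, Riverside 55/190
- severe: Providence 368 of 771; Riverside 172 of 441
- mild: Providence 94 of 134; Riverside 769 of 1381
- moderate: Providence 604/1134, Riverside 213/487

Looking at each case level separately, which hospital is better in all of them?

Critical: Providence 995/2657 = 37.4%, Riverside 55/190 = 28.9% → Providence
Severe: Providence 368/771 = 47.7%, Riverside 172/441 = 39.0% → Providence
Mild: Providence 94/134 = 70.1%, Riverside 769/1381 = 55.7% → Providence
Moderate: Providence 604/1134 = 53.3%, Riverside 213/487 = 43.7% → Providence
Providence has the higher rate in all 4 groups.

Providence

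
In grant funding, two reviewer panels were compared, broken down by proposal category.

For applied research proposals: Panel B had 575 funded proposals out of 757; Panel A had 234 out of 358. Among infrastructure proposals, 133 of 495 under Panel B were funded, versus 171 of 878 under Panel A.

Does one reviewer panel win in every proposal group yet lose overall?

Applied research: Panel B 575/757 = 76.0%, Panel A 234/358 = 65.4% → Panel B
Infrastructure: Panel B 133/495 = 26.9%, Panel A 171/878 = 19.5% → Panel B
Overall: Panel B 708/1252 = 56.5%, Panel A 405/1236 = 32.8% → Panel B
Panel B wins overall and in every proposal group — no reversal.

No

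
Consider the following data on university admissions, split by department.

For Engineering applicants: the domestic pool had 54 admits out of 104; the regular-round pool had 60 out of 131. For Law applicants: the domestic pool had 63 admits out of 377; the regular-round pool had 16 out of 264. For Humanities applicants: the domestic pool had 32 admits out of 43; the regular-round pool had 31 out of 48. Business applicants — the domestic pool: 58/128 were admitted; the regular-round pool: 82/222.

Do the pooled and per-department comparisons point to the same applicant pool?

Yes

Engineering: the domestic pool 54/104 = 51.9%, the regular-round pool 60/131 = 45.8% → the domestic pool
Law: the domestic pool 63/377 = 16.7%, the regular-round pool 16/264 = 6.1% → the domestic pool
Humanities: the domestic pool 32/43 = 74.4%, the regular-round pool 31/48 = 64.6% → the domestic pool
Business: the domestic pool 58/128 = 45.3%, the regular-round pool 82/222 = 36.9% → the domestic pool
Overall: the domestic pool 207/652 = 31.7%, the regular-round pool 189/665 = 28.4% → the domestic pool
The domestic pool wins overall and in every department group — no reversal.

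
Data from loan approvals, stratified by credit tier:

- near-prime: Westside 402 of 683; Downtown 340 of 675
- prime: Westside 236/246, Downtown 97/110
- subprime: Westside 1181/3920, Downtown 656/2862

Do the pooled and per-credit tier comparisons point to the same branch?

Yes

Near-prime: Westside 402/683 = 58.9%, Downtown 340/675 = 50.4% → Westside
Prime: Westside 236/246 = 95.9%, Downtown 97/110 = 88.2% → Westside
Subprime: Westside 1181/3920 = 30.1%, Downtown 656/2862 = 22.9% → Westside
Overall: Westside 1819/4849 = 37.5%, Downtown 1093/3647 = 30.0% → Westside
Westside wins overall and in every credit group — no reversal.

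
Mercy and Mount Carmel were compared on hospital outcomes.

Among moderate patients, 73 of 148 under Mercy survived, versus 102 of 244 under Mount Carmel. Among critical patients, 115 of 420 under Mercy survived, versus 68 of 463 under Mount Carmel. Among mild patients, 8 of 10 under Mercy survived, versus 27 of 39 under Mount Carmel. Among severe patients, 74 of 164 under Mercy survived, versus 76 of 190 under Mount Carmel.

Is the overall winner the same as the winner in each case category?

Moderate: Mercy 73/148 = 49.3%, Mount Carmel 102/244 = 41.8% → Mercy
Critical: Mercy 115/420 = 27.4%, Mount Carmel 68/463 = 14.7% → Mercy
Mild: Mercy 8/10 = 80.0%, Mount Carmel 27/39 = 69.2% → Mercy
Severe: Mercy 74/164 = 45.1%, Mount Carmel 76/190 = 40.0% → Mercy
Overall: Mercy 270/742 = 36.4%, Mount Carmel 273/936 = 29.2% → Mercy
Mercy wins overall and in every case group — no reversal.

Yes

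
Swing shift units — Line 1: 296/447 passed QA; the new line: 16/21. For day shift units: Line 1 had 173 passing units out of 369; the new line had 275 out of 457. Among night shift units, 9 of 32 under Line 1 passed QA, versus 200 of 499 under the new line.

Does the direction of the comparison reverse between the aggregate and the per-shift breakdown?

Yes

Swing shift: Line 1 296/447 = 66.2%, the new line 16/21 = 76.2% → the new line
Day shift: Line 1 173/369 = 46.9%, the new line 275/457 = 60.2% → the new line
Night shift: Line 1 9/32 = 28.1%, the new line 200/499 = 40.1% → the new line
Overall: Line 1 478/848 = 56.4%, the new line 491/977 = 50.3% → Line 1
The new line wins each shift group but Line 1 wins overall — the comparison reverses. The new line's units skew toward night shift, which has a lower base rate.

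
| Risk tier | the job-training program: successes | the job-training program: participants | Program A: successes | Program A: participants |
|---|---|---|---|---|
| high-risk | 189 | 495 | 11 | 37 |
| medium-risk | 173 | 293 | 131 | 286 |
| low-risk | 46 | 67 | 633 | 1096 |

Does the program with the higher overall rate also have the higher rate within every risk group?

High-risk: the job-training program 189/495 = 38.2%, Program A 11/37 = 29.7% → the job-training program
Medium-risk: the job-training program 173/293 = 59.0%, Program A 131/286 = 45.8% → the job-training program
Low-risk: the job-training program 46/67 = 68.7%, Program A 633/1096 = 57.8% → the job-training program
Overall: the job-training program 408/855 = 47.7%, Program A 775/1419 = 54.6% → Program A
The job-training program wins each risk group but Program A wins overall — the comparison reverses. The job-training program's participants skew toward high-risk, which has a lower base rate.

No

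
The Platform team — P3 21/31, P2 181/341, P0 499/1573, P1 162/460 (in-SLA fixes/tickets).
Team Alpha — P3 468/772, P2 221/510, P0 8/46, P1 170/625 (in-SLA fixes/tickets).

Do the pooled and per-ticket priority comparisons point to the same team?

No

P3: the Platform team 21/31 = 67.7%, Team Alpha 468/772 = 60.6% → the Platform team
P2: the Platform team 181/341 = 53.1%, Team Alpha 221/510 = 43.3% → the Platform team
P0: the Platform team 499/1573 = 31.7%, Team Alpha 8/46 = 17.4% → the Platform team
P1: the Platform team 162/460 = 35.2%, Team Alpha 170/625 = 27.2% → the Platform team
Overall: the Platform team 863/2405 = 35.9%, Team Alpha 867/1953 = 44.4% → Team Alpha
The Platform team wins each ticket group but Team Alpha wins overall — the comparison reverses. The Platform team's tickets skew toward P0, which has a lower base rate.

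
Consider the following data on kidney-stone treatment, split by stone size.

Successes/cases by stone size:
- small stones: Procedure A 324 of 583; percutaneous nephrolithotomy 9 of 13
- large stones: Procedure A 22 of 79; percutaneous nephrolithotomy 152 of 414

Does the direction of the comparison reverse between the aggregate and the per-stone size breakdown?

Yes

Small stones: Procedure A 324/583 = 55.6%, percutaneous nephrolithotomy 9/13 = 69.2% → percutaneous nephrolithotomy
Large stones: Procedure A 22/79 = 27.8%, percutaneous nephrolithotomy 152/414 = 36.7% → percutaneous nephrolithotomy
Overall: Procedure A 346/662 = 52.3%, percutaneous nephrolithotomy 161/427 = 37.7% → Procedure A
Percutaneous nephrolithotomy wins each stone group but Procedure A wins overall — the comparison reverses. Percutaneous nephrolithotomy's cases skew toward large stones, which has a lower base rate.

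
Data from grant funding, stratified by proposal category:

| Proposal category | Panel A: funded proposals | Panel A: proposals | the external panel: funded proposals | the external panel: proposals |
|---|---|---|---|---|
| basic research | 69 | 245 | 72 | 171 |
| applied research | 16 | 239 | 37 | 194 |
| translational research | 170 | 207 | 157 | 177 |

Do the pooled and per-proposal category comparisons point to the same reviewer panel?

Yes

Basic research: Panel A 69/245 = 28.2%, the external panel 72/171 = 42.1% → the external panel
Applied research: Panel A 16/239 = 6.7%, the external panel 37/194 = 19.1% → the external panel
Translational research: Panel A 170/207 = 82.1%, the external panel 157/177 = 88.7% → the external panel
Overall: Panel A 255/691 = 36.9%, the external panel 266/542 = 49.1% → the external panel
The external panel wins overall and in every proposal group — no reversal.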